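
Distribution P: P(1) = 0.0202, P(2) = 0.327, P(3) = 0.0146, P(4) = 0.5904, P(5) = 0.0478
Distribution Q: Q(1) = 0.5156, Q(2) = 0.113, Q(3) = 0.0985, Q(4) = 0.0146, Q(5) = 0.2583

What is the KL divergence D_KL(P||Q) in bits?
3.4017 bits

D_KL(P||Q) = Σ P(x) log₂(P(x)/Q(x))

Computing term by term:
  P(1)·log₂(P(1)/Q(1)) = 0.0202·log₂(0.0202/0.5156) = -0.09441
  P(2)·log₂(P(2)/Q(2)) = 0.327·log₂(0.327/0.113) = 0.50128
  P(3)·log₂(P(3)/Q(3)) = 0.0146·log₂(0.0146/0.0985) = -0.04021
  P(4)·log₂(P(4)/Q(4)) = 0.5904·log₂(0.5904/0.0146) = 3.15135
  P(5)·log₂(P(5)/Q(5)) = 0.0478·log₂(0.0478/0.2583) = -0.11634

D_KL(P||Q) = -0.09441 + 0.50128 - 0.04021 + 3.15135 - 0.11634 = 3.40167 ≈ 3.4017 bits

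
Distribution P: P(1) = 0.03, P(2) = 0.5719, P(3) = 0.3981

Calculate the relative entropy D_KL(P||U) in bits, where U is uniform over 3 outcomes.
0.4432 bits

U(i) = 1/3 for all i

D_KL(P||U) = Σ P(x) log₂(P(x) / (1/3))
           = Σ P(x) log₂(P(x)) + log₂(3)
           = log₂(3) - H(P)

H(P) = -Σ P(x) log₂(P(x)):
  -P(1)·log₂(P(1)) = -(0.03)·log₂(0.03) = 0.15177
  -P(2)·log₂(P(2)) = -(0.5719)·log₂(0.5719) = 0.46105
  -P(3)·log₂(P(3)) = -(0.3981)·log₂(0.3981) = 0.52899
H(P) = 0.15177 + 0.46105 + 0.52899 = 1.14181 bits

log₂(3) = 1.58496 bits

D_KL(P||U) = 1.58496 - 1.14181 = 0.44315 ≈ 0.4432 bits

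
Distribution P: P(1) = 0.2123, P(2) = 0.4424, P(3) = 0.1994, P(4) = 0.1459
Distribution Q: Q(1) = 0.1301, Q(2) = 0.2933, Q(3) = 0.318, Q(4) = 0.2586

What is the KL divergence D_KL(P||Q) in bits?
0.1576 bits

D_KL(P||Q) = Σ P(x) log₂(P(x)/Q(x))

Computing term by term:
  P(1)·log₂(P(1)/Q(1)) = 0.2123·log₂(0.2123/0.1301) = 0.14999
  P(2)·log₂(P(2)/Q(2)) = 0.4424·log₂(0.4424/0.2933) = 0.26233
  P(3)·log₂(P(3)/Q(3)) = 0.1994·log₂(0.1994/0.318) = -0.13427
  P(4)·log₂(P(4)/Q(4)) = 0.1459·log₂(0.1459/0.2586) = -0.12048

D_KL(P||Q) = 0.14999 + 0.26233 - 0.13427 - 0.12048 = 0.15757 ≈ 0.1576 bits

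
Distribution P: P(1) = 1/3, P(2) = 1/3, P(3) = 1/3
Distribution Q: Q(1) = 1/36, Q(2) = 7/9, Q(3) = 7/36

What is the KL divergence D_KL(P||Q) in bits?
1.0467 bits

D_KL(P||Q) = Σ P(x) log₂(P(x)/Q(x))

Computing term by term:
  P(1)·log₂(P(1)/Q(1)) = (1/3)·log₂((1/3)/(1/36)) = 1.19499
  P(2)·log₂(P(2)/Q(2)) = (1/3)·log₂((1/3)/(7/9)) = -0.40746
  P(3)·log₂(P(3)/Q(3)) = (1/3)·log₂((1/3)/(7/36)) = 0.25920

D_KL(P||Q) = 1.19499 - 0.40746 + 0.25920 = 1.04673 ≈ 1.0467 bits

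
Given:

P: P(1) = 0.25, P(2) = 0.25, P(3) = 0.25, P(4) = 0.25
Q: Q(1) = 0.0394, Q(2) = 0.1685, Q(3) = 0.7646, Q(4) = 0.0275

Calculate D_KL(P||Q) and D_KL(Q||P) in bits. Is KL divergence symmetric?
D_KL(P||Q) = 1.2016 bits, D_KL(Q||P) = 0.9446 bits. No, KL divergence is not symmetric.

D_KL(P||Q) = Σ P(x) log₂(P(x)/Q(x))

Computing term by term:
  P(1)·log₂(P(1)/Q(1)) = 0.25·log₂(0.25/0.0394) = 0.66642
  P(2)·log₂(P(2)/Q(2)) = 0.25·log₂(0.25/0.1685) = 0.14229
  P(3)·log₂(P(3)/Q(3)) = 0.25·log₂(0.25/0.7646) = -0.40319
  P(4)·log₂(P(4)/Q(4)) = 0.25·log₂(0.25/0.0275) = 0.79611

D_KL(P||Q) = 0.66642 + 0.14229 - 0.40319 + 0.79611 = 1.20163 ≈ 1.2016 bits

D_KL(Q||P) = Σ Q(x) log₂(Q(x)/P(x))

Computing term by term:
  Q(1)·log₂(Q(1)/P(1)) = 0.0394·log₂(0.0394/0.25) = -0.10503
  Q(2)·log₂(Q(2)/P(2)) = 0.1685·log₂(0.1685/0.25) = -0.09591
  Q(3)·log₂(Q(3)/P(3)) = 0.7646·log₂(0.7646/0.25) = 1.23313
  Q(4)·log₂(Q(4)/P(4)) = 0.0275·log₂(0.0275/0.25) = -0.08757

D_KL(Q||P) = -0.10503 - 0.09591 + 1.23313 - 0.08757 = 0.94462 ≈ 0.9446 bits

These are NOT equal (difference: 0.2570 bits). KL divergence is asymmetric: D_KL(P||Q) ≠ D_KL(Q||P) in general.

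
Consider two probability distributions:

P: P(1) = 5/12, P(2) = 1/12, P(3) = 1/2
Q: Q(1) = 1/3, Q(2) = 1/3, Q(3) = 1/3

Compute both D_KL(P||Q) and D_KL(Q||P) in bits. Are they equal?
D_KL(P||Q) = 0.2600 bits, D_KL(Q||P) = 0.3644 bits. No, they are not equal.

D_KL(P||Q) = Σ P(x) log₂(P(x)/Q(x))

Computing term by term:
  P(1)·log₂(P(1)/Q(1)) = (5/12)·log₂((5/12)/(1/3)) = 0.13414
  P(2)·log₂(P(2)/Q(2)) = (1/12)·log₂((1/12)/(1/3)) = -0.16667
  P(3)·log₂(P(3)/Q(3)) = (1/2)·log₂((1/2)/(1/3)) = 0.29248

D_KL(P||Q) = 0.13414 - 0.16667 + 0.29248 = 0.25995 ≈ 0.2600 bits

D_KL(Q||P) = Σ Q(x) log₂(Q(x)/P(x))

Computing term by term:
  Q(1)·log₂(Q(1)/P(1)) = (1/3)·log₂((1/3)/(5/12)) = -0.10731
  Q(2)·log₂(Q(2)/P(2)) = (1/3)·log₂((1/3)/(1/12)) = 0.66667
  Q(3)·log₂(Q(3)/P(3)) = (1/3)·log₂((1/3)/(1/2)) = -0.19499

D_KL(Q||P) = -0.10731 + 0.66667 - 0.19499 = 0.36437 ≈ 0.3644 bits

These are NOT equal (difference: 0.1044 bits). KL divergence is asymmetric: D_KL(P||Q) ≠ D_KL(Q||P) in general.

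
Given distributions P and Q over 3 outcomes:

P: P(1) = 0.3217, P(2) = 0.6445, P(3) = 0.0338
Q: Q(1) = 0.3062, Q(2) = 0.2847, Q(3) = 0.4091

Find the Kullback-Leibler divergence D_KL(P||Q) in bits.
0.6610 bits

D_KL(P||Q) = Σ P(x) log₂(P(x)/Q(x))

Computing term by term:
  P(1)·log₂(P(1)/Q(1)) = 0.3217·log₂(0.3217/0.3062) = 0.02292
  P(2)·log₂(P(2)/Q(2)) = 0.6445·log₂(0.6445/0.2847) = 0.75970
  P(3)·log₂(P(3)/Q(3)) = 0.0338·log₂(0.0338/0.4091) = -0.12159

D_KL(P||Q) = 0.02292 + 0.75970 - 0.12159 = 0.66103 ≈ 0.6610 bits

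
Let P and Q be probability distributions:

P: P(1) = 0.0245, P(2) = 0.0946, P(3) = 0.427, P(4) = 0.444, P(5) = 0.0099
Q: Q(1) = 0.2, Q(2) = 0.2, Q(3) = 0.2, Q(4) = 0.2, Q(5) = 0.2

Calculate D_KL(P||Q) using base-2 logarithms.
0.7588 bits

D_KL(P||Q) = Σ P(x) log₂(P(x)/Q(x))

Computing term by term:
  P(1)·log₂(P(1)/Q(1)) = 0.0245·log₂(0.0245/0.2) = -0.07421
  P(2)·log₂(P(2)/Q(2)) = 0.0946·log₂(0.0946/0.2) = -0.10218
  P(3)·log₂(P(3)/Q(3)) = 0.427·log₂(0.427/0.2) = 0.46724
  P(4)·log₂(P(4)/Q(4)) = 0.444·log₂(0.444/0.2) = 0.51085
  P(5)·log₂(P(5)/Q(5)) = 0.0099·log₂(0.0099/0.2) = -0.04293

D_KL(P||Q) = -0.07421 - 0.10218 + 0.46724 + 0.51085 - 0.04293 = 0.75877 ≈ 0.7588 bits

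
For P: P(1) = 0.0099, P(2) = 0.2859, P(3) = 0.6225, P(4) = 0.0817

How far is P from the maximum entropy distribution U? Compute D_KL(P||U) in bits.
0.6967 bits

U(i) = 1/4 for all i

D_KL(P||U) = Σ P(x) log₂(P(x) / (1/4))
           = Σ P(x) log₂(P(x)) + log₂(4)
           = log₂(4) - H(P)

H(P) = -Σ P(x) log₂(P(x)):
  -P(1)·log₂(P(1)) = -(0.0099)·log₂(0.0099) = 0.06592
  -P(2)·log₂(P(2)) = -(0.2859)·log₂(0.2859) = 0.51645
  -P(3)·log₂(P(3)) = -(0.6225)·log₂(0.6225) = 0.42570
  -P(4)·log₂(P(4)) = -(0.0817)·log₂(0.0817) = 0.29522
H(P) = 0.06592 + 0.51645 + 0.42570 + 0.29522 = 1.30329 bits

log₂(4) = 2.00000 bits

D_KL(P||U) = 2.00000 - 1.30329 = 0.69671 ≈ 0.6967 bits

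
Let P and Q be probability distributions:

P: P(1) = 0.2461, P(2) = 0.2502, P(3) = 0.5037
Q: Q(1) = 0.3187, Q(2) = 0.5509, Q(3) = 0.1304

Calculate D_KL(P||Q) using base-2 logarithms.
0.6053 bits

D_KL(P||Q) = Σ P(x) log₂(P(x)/Q(x))

Computing term by term:
  P(1)·log₂(P(1)/Q(1)) = 0.2461·log₂(0.2461/0.3187) = -0.09178
  P(2)·log₂(P(2)/Q(2)) = 0.2502·log₂(0.2502/0.5509) = -0.28490
  P(3)·log₂(P(3)/Q(3)) = 0.5037·log₂(0.5037/0.1304) = 0.98202

D_KL(P||Q) = -0.09178 - 0.28490 + 0.98202 = 0.60534 ≈ 0.6053 bits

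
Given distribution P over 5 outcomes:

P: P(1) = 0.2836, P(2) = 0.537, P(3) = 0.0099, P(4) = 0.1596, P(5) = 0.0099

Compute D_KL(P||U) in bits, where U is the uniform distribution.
0.7703 bits

U(i) = 1/5 for all i

D_KL(P||U) = Σ P(x) log₂(P(x) / (1/5))
           = Σ P(x) log₂(P(x)) + log₂(5)
           = log₂(5) - H(P)

H(P) = -Σ P(x) log₂(P(x)):
  -P(1)·log₂(P(1)) = -(0.2836)·log₂(0.2836) = 0.51560
  -P(2)·log₂(P(2)) = -(0.537)·log₂(0.537) = 0.48169
  -P(3)·log₂(P(3)) = -(0.0099)·log₂(0.0099) = 0.06592
  -P(4)·log₂(P(4)) = -(0.1596)·log₂(0.1596) = 0.42254
  -P(5)·log₂(P(5)) = -(0.0099)·log₂(0.0099) = 0.06592
H(P) = 0.51560 + 0.48169 + 0.06592 + 0.42254 + 0.06592 = 1.55167 bits

log₂(5) = 2.32193 bits

D_KL(P||U) = 2.32193 - 1.55167 = 0.77026 ≈ 0.7703 bits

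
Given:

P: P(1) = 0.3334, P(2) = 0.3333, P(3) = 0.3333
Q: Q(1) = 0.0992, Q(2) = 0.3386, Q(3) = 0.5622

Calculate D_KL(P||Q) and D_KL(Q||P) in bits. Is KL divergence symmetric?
D_KL(P||Q) = 0.3241 bits, D_KL(Q||P) = 0.2583 bits. No, KL divergence is not symmetric.

D_KL(P||Q) = Σ P(x) log₂(P(x)/Q(x))

Computing term by term:
  P(1)·log₂(P(1)/Q(1)) = 0.3334·log₂(0.3334/0.0992) = 0.58306
  P(2)·log₂(P(2)/Q(2)) = 0.3333·log₂(0.3333/0.3386) = -0.00759
  P(3)·log₂(P(3)/Q(3)) = 0.3333·log₂(0.3333/0.5622) = -0.25140

D_KL(P||Q) = 0.58306 - 0.00759 - 0.25140 = 0.32407 ≈ 0.3241 bits

D_KL(Q||P) = Σ Q(x) log₂(Q(x)/P(x))

Computing term by term:
  Q(1)·log₂(Q(1)/P(1)) = 0.0992·log₂(0.0992/0.3334) = -0.17349
  Q(2)·log₂(Q(2)/P(2)) = 0.3386·log₂(0.3386/0.3333) = 0.00771
  Q(3)·log₂(Q(3)/P(3)) = 0.5622·log₂(0.5622/0.3333) = 0.42405

D_KL(Q||P) = -0.17349 + 0.00771 + 0.42405 = 0.25827 ≈ 0.2583 bits

These are NOT equal (difference: 0.0658 bits). KL divergence is asymmetric: D_KL(P||Q) ≠ D_KL(Q||P) in general.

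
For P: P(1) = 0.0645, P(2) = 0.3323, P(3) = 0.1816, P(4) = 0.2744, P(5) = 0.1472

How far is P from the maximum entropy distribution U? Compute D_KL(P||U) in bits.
0.1729 bits

U(i) = 1/5 for all i

D_KL(P||U) = Σ P(x) log₂(P(x) / (1/5))
           = Σ P(x) log₂(P(x)) + log₂(5)
           = log₂(5) - H(P)

H(P) = -Σ P(x) log₂(P(x)):
  -P(1)·log₂(P(1)) = -(0.0645)·log₂(0.0645) = 0.25507
  -P(2)·log₂(P(2)) = -(0.3323)·log₂(0.3323) = 0.52817
  -P(3)·log₂(P(3)) = -(0.1816)·log₂(0.1816) = 0.44695
  -P(4)·log₂(P(4)) = -(0.2744)·log₂(0.2744) = 0.51193
  -P(5)·log₂(P(5)) = -(0.1472)·log₂(0.1472) = 0.40688
H(P) = 0.25507 + 0.52817 + 0.44695 + 0.51193 + 0.40688 = 2.14900 bits

log₂(5) = 2.32193 bits

D_KL(P||U) = 2.32193 - 2.14900 = 0.17293 ≈ 0.1729 bits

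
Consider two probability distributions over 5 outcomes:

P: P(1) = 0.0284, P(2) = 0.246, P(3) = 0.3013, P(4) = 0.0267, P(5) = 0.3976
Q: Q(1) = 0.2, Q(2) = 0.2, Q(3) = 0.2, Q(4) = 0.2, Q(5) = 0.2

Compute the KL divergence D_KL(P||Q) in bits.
0.4882 bits

D_KL(P||Q) = Σ P(x) log₂(P(x)/Q(x))

Computing term by term:
  P(1)·log₂(P(1)/Q(1)) = 0.0284·log₂(0.0284/0.2) = -0.07998
  P(2)·log₂(P(2)/Q(2)) = 0.246·log₂(0.246/0.2) = 0.07347
  P(3)·log₂(P(3)/Q(3)) = 0.3013·log₂(0.3013/0.2) = 0.17813
  P(4)·log₂(P(4)/Q(4)) = 0.0267·log₂(0.0267/0.2) = -0.07757
  P(5)·log₂(P(5)/Q(5)) = 0.3976·log₂(0.3976/0.2) = 0.39415

D_KL(P||Q) = -0.07998 + 0.07347 + 0.17813 - 0.07757 + 0.39415 = 0.48820 ≈ 0.4882 bits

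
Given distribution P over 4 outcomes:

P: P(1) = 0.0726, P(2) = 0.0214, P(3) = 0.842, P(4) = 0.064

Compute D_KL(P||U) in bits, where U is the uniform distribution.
1.1439 bits

U(i) = 1/4 for all i

D_KL(P||U) = Σ P(x) log₂(P(x) / (1/4))
           = Σ P(x) log₂(P(x)) + log₂(4)
           = log₂(4) - H(P)

H(P) = -Σ P(x) log₂(P(x)):
  -P(1)·log₂(P(1)) = -(0.0726)·log₂(0.0726) = 0.27471
  -P(2)·log₂(P(2)) = -(0.0214)·log₂(0.0214) = 0.11869
  -P(3)·log₂(P(3)) = -(0.842)·log₂(0.842) = 0.20891
  -P(4)·log₂(P(4)) = -(0.064)·log₂(0.064) = 0.25381
H(P) = 0.27471 + 0.11869 + 0.20891 + 0.25381 = 0.85612 bits

log₂(4) = 2.00000 bits

D_KL(P||U) = 2.00000 - 0.85612 = 1.14388 ≈ 1.1439 bits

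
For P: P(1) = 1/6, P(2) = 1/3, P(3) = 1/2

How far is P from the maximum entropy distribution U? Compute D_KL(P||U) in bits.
0.1258 bits

U(i) = 1/3 for all i

D_KL(P||U) = Σ P(x) log₂(P(x) / (1/3))
           = Σ P(x) log₂(P(x)) + log₂(3)
           = log₂(3) - H(P)

H(P) = -Σ P(x) log₂(P(x)):
  -P(1)·log₂(P(1)) = -(1/6)·log₂(1/6) = 0.43083
  -P(2)·log₂(P(2)) = -(1/3)·log₂(1/3) = 0.52832
  -P(3)·log₂(P(3)) = -(1/2)·log₂(1/2) = 0.50000
H(P) = 0.43083 + 0.52832 + 0.50000 = 1.45915 bits

log₂(3) = 1.58496 bits

D_KL(P||U) = 1.58496 - 1.45915 = 0.12581 ≈ 0.1258 bits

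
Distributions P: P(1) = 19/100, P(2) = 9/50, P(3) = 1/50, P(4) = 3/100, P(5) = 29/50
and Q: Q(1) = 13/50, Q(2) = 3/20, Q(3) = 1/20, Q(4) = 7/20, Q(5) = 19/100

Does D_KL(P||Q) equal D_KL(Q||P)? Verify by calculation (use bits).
D_KL(P||Q) = 0.7624 bits, D_KL(Q||P) = 1.0789 bits. No — D_KL(P||Q) ≠ D_KL(Q||P) for this pair.

D_KL(P||Q) = Σ P(x) log₂(P(x)/Q(x))

Computing term by term:
  P(1)·log₂(P(1)/Q(1)) = (19/100)·log₂((19/100)/(13/50)) = -0.08598
  P(2)·log₂(P(2)/Q(2)) = (9/50)·log₂((9/50)/(3/20)) = 0.04735
  P(3)·log₂(P(3)/Q(3)) = (1/50)·log₂((1/50)/(1/20)) = -0.02644
  P(4)·log₂(P(4)/Q(4)) = (3/100)·log₂((3/100)/(7/20)) = -0.10633
  P(5)·log₂(P(5)/Q(5)) = (29/50)·log₂((29/50)/(19/100)) = 0.93383

D_KL(P||Q) = -0.08598 + 0.04735 - 0.02644 - 0.10633 + 0.93383 = 0.76243 ≈ 0.7624 bits

D_KL(Q||P) = Σ Q(x) log₂(Q(x)/P(x))

Computing term by term:
  Q(1)·log₂(Q(1)/P(1)) = (13/50)·log₂((13/50)/(19/100)) = 0.11765
  Q(2)·log₂(Q(2)/P(2)) = (3/20)·log₂((3/20)/(9/50)) = -0.03946
  Q(3)·log₂(Q(3)/P(3)) = (1/20)·log₂((1/20)/(1/50)) = 0.06610
  Q(4)·log₂(Q(4)/P(4)) = (7/20)·log₂((7/20)/(3/100)) = 1.24051
  Q(5)·log₂(Q(5)/P(5)) = (19/100)·log₂((19/100)/(29/50)) = -0.30591

D_KL(Q||P) = 0.11765 - 0.03946 + 0.06610 + 1.24051 - 0.30591 = 1.07889 ≈ 1.0789 bits

These are NOT equal (difference: 0.3165 bits). KL divergence is asymmetric: D_KL(P||Q) ≠ D_KL(Q||P) in general.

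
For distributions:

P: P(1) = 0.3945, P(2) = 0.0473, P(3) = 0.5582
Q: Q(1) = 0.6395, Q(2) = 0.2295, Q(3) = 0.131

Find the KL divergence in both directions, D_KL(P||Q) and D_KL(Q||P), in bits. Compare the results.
D_KL(P||Q) = 0.7846 bits, D_KL(Q||P) = 0.6947 bits. D_KL(P||Q) is larger than D_KL(Q||P) by 0.0899 bits; the two directions differ.

D_KL(P||Q) = Σ P(x) log₂(P(x)/Q(x))

Computing term by term:
  P(1)·log₂(P(1)/Q(1)) = 0.3945·log₂(0.3945/0.6395) = -0.27493
  P(2)·log₂(P(2)/Q(2)) = 0.0473·log₂(0.0473/0.2295) = -0.10778
  P(3)·log₂(P(3)/Q(3)) = 0.5582·log₂(0.5582/0.131) = 1.16732

D_KL(P||Q) = -0.27493 - 0.10778 + 1.16732 = 0.78461 ≈ 0.7846 bits

D_KL(Q||P) = Σ Q(x) log₂(Q(x)/P(x))

Computing term by term:
  Q(1)·log₂(Q(1)/P(1)) = 0.6395·log₂(0.6395/0.3945) = 0.44568
  Q(2)·log₂(Q(2)/P(2)) = 0.2295·log₂(0.2295/0.0473) = 0.52293
  Q(3)·log₂(Q(3)/P(3)) = 0.131·log₂(0.131/0.5582) = -0.27395

D_KL(Q||P) = 0.44568 + 0.52293 - 0.27395 = 0.69466 ≈ 0.6947 bits

These are NOT equal (difference: 0.0899 bits). KL divergence is asymmetric: D_KL(P||Q) ≠ D_KL(Q||P) in general.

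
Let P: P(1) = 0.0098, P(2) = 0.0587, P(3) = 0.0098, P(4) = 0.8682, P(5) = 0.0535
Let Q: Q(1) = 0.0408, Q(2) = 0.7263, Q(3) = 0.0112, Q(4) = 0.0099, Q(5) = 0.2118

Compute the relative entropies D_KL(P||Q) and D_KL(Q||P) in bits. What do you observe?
D_KL(P||Q) = 5.2625 bits, D_KL(Q||P) = 3.0785 bits. The two directions give different values (D_KL(P||Q) exceeds D_KL(Q||P) by 2.1840 bits): KL divergence is asymmetric.

D_KL(P||Q) = Σ P(x) log₂(P(x)/Q(x))

Computing term by term:
  P(1)·log₂(P(1)/Q(1)) = 0.0098·log₂(0.0098/0.0408) = -0.02017
  P(2)·log₂(P(2)/Q(2)) = 0.0587·log₂(0.0587/0.7263) = -0.21303
  P(3)·log₂(P(3)/Q(3)) = 0.0098·log₂(0.0098/0.0112) = -0.00189
  P(4)·log₂(P(4)/Q(4)) = 0.8682·log₂(0.8682/0.0099) = 5.60376
  P(5)·log₂(P(5)/Q(5)) = 0.0535·log₂(0.0535/0.2118) = -0.10620

D_KL(P||Q) = -0.02017 - 0.21303 - 0.00189 + 5.60376 - 0.10620 = 5.26247 ≈ 5.2625 bits

D_KL(Q||P) = Σ Q(x) log₂(Q(x)/P(x))

Computing term by term:
  Q(1)·log₂(Q(1)/P(1)) = 0.0408·log₂(0.0408/0.0098) = 0.08395
  Q(2)·log₂(Q(2)/P(2)) = 0.7263·log₂(0.7263/0.0587) = 2.63584
  Q(3)·log₂(Q(3)/P(3)) = 0.0112·log₂(0.0112/0.0098) = 0.00216
  Q(4)·log₂(Q(4)/P(4)) = 0.0099·log₂(0.0099/0.8682) = -0.06390
  Q(5)·log₂(Q(5)/P(5)) = 0.2118·log₂(0.2118/0.0535) = 0.42044

D_KL(Q||P) = 0.08395 + 2.63584 + 0.00216 - 0.06390 + 0.42044 = 3.07849 ≈ 3.0785 bits

These are NOT equal (difference: 2.1840 bits). KL divergence is asymmetric: D_KL(P||Q) ≠ D_KL(Q||P) in general.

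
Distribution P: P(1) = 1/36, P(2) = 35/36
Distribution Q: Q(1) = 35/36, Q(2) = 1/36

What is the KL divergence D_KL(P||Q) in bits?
4.8443 bits

D_KL(P||Q) = Σ P(x) log₂(P(x)/Q(x))

Computing term by term:
  P(1)·log₂(P(1)/Q(1)) = (1/36)·log₂((1/36)/(35/36)) = -0.14248
  P(2)·log₂(P(2)/Q(2)) = (35/36)·log₂((35/36)/(1/36)) = 4.98680

D_KL(P||Q) = -0.14248 + 4.98680 = 4.84432 ≈ 4.8443 bits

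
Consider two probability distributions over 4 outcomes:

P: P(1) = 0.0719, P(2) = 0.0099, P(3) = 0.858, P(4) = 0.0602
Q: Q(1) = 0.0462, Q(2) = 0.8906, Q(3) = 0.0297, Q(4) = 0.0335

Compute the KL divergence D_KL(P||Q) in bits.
4.1959 bits

D_KL(P||Q) = Σ P(x) log₂(P(x)/Q(x))

Computing term by term:
  P(1)·log₂(P(1)/Q(1)) = 0.0719·log₂(0.0719/0.0462) = 0.04588
  P(2)·log₂(P(2)/Q(2)) = 0.0099·log₂(0.0099/0.8906) = -0.06426
  P(3)·log₂(P(3)/Q(3)) = 0.858·log₂(0.858/0.0297) = 4.16340
  P(4)·log₂(P(4)/Q(4)) = 0.0602·log₂(0.0602/0.0335) = 0.05091

D_KL(P||Q) = 0.04588 - 0.06426 + 4.16340 + 0.05091 = 4.19593 ≈ 4.1959 bits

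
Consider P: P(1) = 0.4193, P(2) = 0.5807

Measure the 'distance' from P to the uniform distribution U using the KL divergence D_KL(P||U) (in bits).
0.0189 bits

U(i) = 1/2 for all i

D_KL(P||U) = Σ P(x) log₂(P(x) / (1/2))
           = Σ P(x) log₂(P(x)) + log₂(2)
           = log₂(2) - H(P)

H(P) = -Σ P(x) log₂(P(x)):
  -P(1)·log₂(P(1)) = -(0.4193)·log₂(0.4193) = 0.52578
  -P(2)·log₂(P(2)) = -(0.5807)·log₂(0.5807) = 0.45535
H(P) = 0.52578 + 0.45535 = 0.98113 bits

log₂(2) = 1.00000 bits

D_KL(P||U) = 1.00000 - 0.98113 = 0.01887 ≈ 0.0189 bits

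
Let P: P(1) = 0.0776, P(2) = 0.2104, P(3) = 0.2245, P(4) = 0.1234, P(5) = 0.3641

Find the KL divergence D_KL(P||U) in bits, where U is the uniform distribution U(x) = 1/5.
0.1756 bits

U(i) = 1/5 for all i

D_KL(P||U) = Σ P(x) log₂(P(x) / (1/5))
           = Σ P(x) log₂(P(x)) + log₂(5)
           = log₂(5) - H(P)

H(P) = -Σ P(x) log₂(P(x)):
  -P(1)·log₂(P(1)) = -(0.0776)·log₂(0.0776) = 0.28617
  -P(2)·log₂(P(2)) = -(0.2104)·log₂(0.2104) = 0.47315
  -P(3)·log₂(P(3)) = -(0.2245)·log₂(0.2245) = 0.48385
  -P(4)·log₂(P(4)) = -(0.1234)·log₂(0.1234) = 0.37249
  -P(5)·log₂(P(5)) = -(0.3641)·log₂(0.3641) = 0.53071
H(P) = 0.28617 + 0.47315 + 0.48385 + 0.37249 + 0.53071 = 2.14637 bits

log₂(5) = 2.32193 bits

D_KL(P||U) = 2.32193 - 2.14637 = 0.17556 ≈ 0.1756 bits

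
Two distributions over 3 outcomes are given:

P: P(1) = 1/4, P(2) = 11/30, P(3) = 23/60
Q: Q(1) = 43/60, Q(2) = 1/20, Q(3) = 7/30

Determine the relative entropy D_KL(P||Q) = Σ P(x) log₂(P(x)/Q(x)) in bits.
0.9487 bits

D_KL(P||Q) = Σ P(x) log₂(P(x)/Q(x))

Computing term by term:
  P(1)·log₂(P(1)/Q(1)) = (1/4)·log₂((1/4)/(43/60)) = -0.37984
  P(2)·log₂(P(2)/Q(2)) = (11/30)·log₂((11/30)/(1/20)) = 1.05397
  P(3)·log₂(P(3)/Q(3)) = (23/60)·log₂((23/60)/(7/30)) = 0.27455

D_KL(P||Q) = -0.37984 + 1.05397 + 0.27455 = 0.94868 ≈ 0.9487 bits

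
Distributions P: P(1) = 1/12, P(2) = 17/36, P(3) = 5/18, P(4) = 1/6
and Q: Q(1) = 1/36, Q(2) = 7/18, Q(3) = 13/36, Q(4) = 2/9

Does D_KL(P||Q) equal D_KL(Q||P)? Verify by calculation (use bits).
D_KL(P||Q) = 0.0900 bits, D_KL(Q||P) = 0.0760 bits. No — D_KL(P||Q) ≠ D_KL(Q||P) for this pair.

D_KL(P||Q) = Σ P(x) log₂(P(x)/Q(x))

Computing term by term:
  P(1)·log₂(P(1)/Q(1)) = (1/12)·log₂((1/12)/(1/36)) = 0.13208
  P(2)·log₂(P(2)/Q(2)) = (17/36)·log₂((17/36)/(7/18)) = 0.13227
  P(3)·log₂(P(3)/Q(3)) = (5/18)·log₂((5/18)/(13/36)) = -0.10514
  P(4)·log₂(P(4)/Q(4)) = (1/6)·log₂((1/6)/(2/9)) = -0.06917

D_KL(P||Q) = 0.13208 + 0.13227 - 0.10514 - 0.06917 = 0.09004 ≈ 0.0900 bits

D_KL(Q||P) = Σ Q(x) log₂(Q(x)/P(x))

Computing term by term:
  Q(1)·log₂(Q(1)/P(1)) = (1/36)·log₂((1/36)/(1/12)) = -0.04403
  Q(2)·log₂(Q(2)/P(2)) = (7/18)·log₂((7/18)/(17/36)) = -0.10893
  Q(3)·log₂(Q(3)/P(3)) = (13/36)·log₂((13/36)/(5/18)) = 0.13668
  Q(4)·log₂(Q(4)/P(4)) = (2/9)·log₂((2/9)/(1/6)) = 0.09223

D_KL(Q||P) = -0.04403 - 0.10893 + 0.13668 + 0.09223 = 0.07595 ≈ 0.0760 bits

These are NOT equal (difference: 0.0140 bits). KL divergence is asymmetric: D_KL(P||Q) ≠ D_KL(Q||P) in general.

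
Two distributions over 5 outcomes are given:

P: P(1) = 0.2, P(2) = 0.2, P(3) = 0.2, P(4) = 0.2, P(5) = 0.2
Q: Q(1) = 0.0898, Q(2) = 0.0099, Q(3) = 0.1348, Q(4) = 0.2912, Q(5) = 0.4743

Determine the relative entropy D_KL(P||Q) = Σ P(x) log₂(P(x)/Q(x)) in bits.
0.8546 bits

D_KL(P||Q) = Σ P(x) log₂(P(x)/Q(x))

Computing term by term:
  P(1)·log₂(P(1)/Q(1)) = 0.2·log₂(0.2/0.0898) = 0.23104
  P(2)·log₂(P(2)/Q(2)) = 0.2·log₂(0.2/0.0099) = 0.86729
  P(3)·log₂(P(3)/Q(3)) = 0.2·log₂(0.2/0.1348) = 0.11384
  P(4)·log₂(P(4)/Q(4)) = 0.2·log₂(0.2/0.2912) = -0.10840
  P(5)·log₂(P(5)/Q(5)) = 0.2·log₂(0.2/0.4743) = -0.24916

D_KL(P||Q) = 0.23104 + 0.86729 + 0.11384 - 0.10840 - 0.24916 = 0.85461 ≈ 0.8546 bits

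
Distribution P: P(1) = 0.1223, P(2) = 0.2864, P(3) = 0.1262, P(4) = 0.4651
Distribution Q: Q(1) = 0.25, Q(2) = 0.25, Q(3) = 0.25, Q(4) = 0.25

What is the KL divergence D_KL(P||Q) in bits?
0.2221 bits

D_KL(P||Q) = Σ P(x) log₂(P(x)/Q(x))

Computing term by term:
  P(1)·log₂(P(1)/Q(1)) = 0.1223·log₂(0.1223/0.25) = -0.12615
  P(2)·log₂(P(2)/Q(2)) = 0.2864·log₂(0.2864/0.25) = 0.05616
  P(3)·log₂(P(3)/Q(3)) = 0.1262·log₂(0.1262/0.25) = -0.12446
  P(4)·log₂(P(4)/Q(4)) = 0.4651·log₂(0.4651/0.25) = 0.41655

D_KL(P||Q) = -0.12615 + 0.05616 - 0.12446 + 0.41655 = 0.22210 ≈ 0.2221 bits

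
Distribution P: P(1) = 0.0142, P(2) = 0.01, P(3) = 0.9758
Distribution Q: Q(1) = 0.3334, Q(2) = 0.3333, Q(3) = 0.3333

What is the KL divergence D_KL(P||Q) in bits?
1.3970 bits

D_KL(P||Q) = Σ P(x) log₂(P(x)/Q(x))

Computing term by term:
  P(1)·log₂(P(1)/Q(1)) = 0.0142·log₂(0.0142/0.3334) = -0.06466
  P(2)·log₂(P(2)/Q(2)) = 0.01·log₂(0.01/0.3333) = -0.05059
  P(3)·log₂(P(3)/Q(3)) = 0.9758·log₂(0.9758/0.3333) = 1.51226

D_KL(P||Q) = -0.06466 - 0.05059 + 1.51226 = 1.39701 ≈ 1.3970 bits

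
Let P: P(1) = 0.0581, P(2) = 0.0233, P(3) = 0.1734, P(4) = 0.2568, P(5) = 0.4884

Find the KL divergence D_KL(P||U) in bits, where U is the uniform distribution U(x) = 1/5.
0.5101 bits

U(i) = 1/5 for all i

D_KL(P||U) = Σ P(x) log₂(P(x) / (1/5))
           = Σ P(x) log₂(P(x)) + log₂(5)
           = log₂(5) - H(P)

H(P) = -Σ P(x) log₂(P(x)):
  -P(1)·log₂(P(1)) = -(0.0581)·log₂(0.0581) = 0.23852
  -P(2)·log₂(P(2)) = -(0.0233)·log₂(0.0233) = 0.12637
  -P(3)·log₂(P(3)) = -(0.1734)·log₂(0.1734) = 0.43832
  -P(4)·log₂(P(4)) = -(0.2568)·log₂(0.2568) = 0.50366
  -P(5)·log₂(P(5)) = -(0.4884)·log₂(0.4884) = 0.50494
H(P) = 0.23852 + 0.12637 + 0.43832 + 0.50366 + 0.50494 = 1.81181 bits

log₂(5) = 2.32193 bits

D_KL(P||U) = 2.32193 - 1.81181 = 0.51012 ≈ 0.5101 bits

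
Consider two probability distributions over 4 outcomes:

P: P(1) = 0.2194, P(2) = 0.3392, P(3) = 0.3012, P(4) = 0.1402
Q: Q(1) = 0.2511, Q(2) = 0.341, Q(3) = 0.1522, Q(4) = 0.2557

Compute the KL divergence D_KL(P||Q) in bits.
0.1298 bits

D_KL(P||Q) = Σ P(x) log₂(P(x)/Q(x))

Computing term by term:
  P(1)·log₂(P(1)/Q(1)) = 0.2194·log₂(0.2194/0.2511) = -0.04272
  P(2)·log₂(P(2)/Q(2)) = 0.3392·log₂(0.3392/0.341) = -0.00259
  P(3)·log₂(P(3)/Q(3)) = 0.3012·log₂(0.3012/0.1522) = 0.29661
  P(4)·log₂(P(4)/Q(4)) = 0.1402·log₂(0.1402/0.2557) = -0.12155

D_KL(P||Q) = -0.04272 - 0.00259 + 0.29661 - 0.12155 = 0.12975 ≈ 0.1298 bits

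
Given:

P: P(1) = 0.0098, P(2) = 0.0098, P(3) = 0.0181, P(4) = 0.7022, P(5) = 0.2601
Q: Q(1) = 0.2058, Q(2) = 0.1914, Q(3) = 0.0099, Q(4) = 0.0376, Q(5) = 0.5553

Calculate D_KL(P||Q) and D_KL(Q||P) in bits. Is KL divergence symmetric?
D_KL(P||Q) = 2.6115 bits, D_KL(Q||P) = 2.1648 bits. No, KL divergence is not symmetric.

D_KL(P||Q) = Σ P(x) log₂(P(x)/Q(x))

Computing term by term:
  P(1)·log₂(P(1)/Q(1)) = 0.0098·log₂(0.0098/0.2058) = -0.04304
  P(2)·log₂(P(2)/Q(2)) = 0.0098·log₂(0.0098/0.1914) = -0.04202
  P(3)·log₂(P(3)/Q(3)) = 0.0181·log₂(0.0181/0.0099) = 0.01576
  P(4)·log₂(P(4)/Q(4)) = 0.7022·log₂(0.7022/0.0376) = 2.96544
  P(5)·log₂(P(5)/Q(5)) = 0.2601·log₂(0.2601/0.5553) = -0.28460

D_KL(P||Q) = -0.04304 - 0.04202 + 0.01576 + 2.96544 - 0.28460 = 2.61154 ≈ 2.6115 bits

D_KL(Q||P) = Σ Q(x) log₂(Q(x)/P(x))

Computing term by term:
  Q(1)·log₂(Q(1)/P(1)) = 0.2058·log₂(0.2058/0.0098) = 0.90394
  Q(2)·log₂(Q(2)/P(2)) = 0.1914·log₂(0.1914/0.0098) = 0.82066
  Q(3)·log₂(Q(3)/P(3)) = 0.0099·log₂(0.0099/0.0181) = -0.00862
  Q(4)·log₂(Q(4)/P(4)) = 0.0376·log₂(0.0376/0.7022) = -0.15879
  Q(5)·log₂(Q(5)/P(5)) = 0.5553·log₂(0.5553/0.2601) = 0.60761

D_KL(Q||P) = 0.90394 + 0.82066 - 0.00862 - 0.15879 + 0.60761 = 2.16480 ≈ 2.1648 bits

These are NOT equal (difference: 0.4467 bits). KL divergence is asymmetric: D_KL(P||Q) ≠ D_KL(Q||P) in general.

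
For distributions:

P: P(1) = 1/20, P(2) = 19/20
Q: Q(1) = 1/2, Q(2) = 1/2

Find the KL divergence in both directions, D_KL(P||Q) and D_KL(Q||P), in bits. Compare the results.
D_KL(P||Q) = 0.7136 bits, D_KL(Q||P) = 1.1980 bits. D_KL(Q||P) is larger than D_KL(P||Q) by 0.4844 bits; the two directions differ.

D_KL(P||Q) = Σ P(x) log₂(P(x)/Q(x))

Computing term by term:
  P(1)·log₂(P(1)/Q(1)) = (1/20)·log₂((1/20)/(1/2)) = -0.16610
  P(2)·log₂(P(2)/Q(2)) = (19/20)·log₂((19/20)/(1/2)) = 0.87970

D_KL(P||Q) = -0.16610 + 0.87970 = 0.71360 ≈ 0.7136 bits

D_KL(Q||P) = Σ Q(x) log₂(Q(x)/P(x))

Computing term by term:
  Q(1)·log₂(Q(1)/P(1)) = (1/2)·log₂((1/2)/(1/20)) = 1.66096
  Q(2)·log₂(Q(2)/P(2)) = (1/2)·log₂((1/2)/(19/20)) = -0.46300

D_KL(Q||P) = 1.66096 - 0.46300 = 1.19796 ≈ 1.1980 bits

These are NOT equal (difference: 0.4844 bits). KL divergence is asymmetric: D_KL(P||Q) ≠ D_KL(Q||P) in general.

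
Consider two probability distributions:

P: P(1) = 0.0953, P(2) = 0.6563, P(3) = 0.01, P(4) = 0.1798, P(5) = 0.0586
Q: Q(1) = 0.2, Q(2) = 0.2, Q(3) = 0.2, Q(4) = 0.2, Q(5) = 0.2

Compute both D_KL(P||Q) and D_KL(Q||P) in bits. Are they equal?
D_KL(P||Q) = 0.8486 bits, D_KL(Q||P) = 1.1203 bits. No, they are not equal.

D_KL(P||Q) = Σ P(x) log₂(P(x)/Q(x))

Computing term by term:
  P(1)·log₂(P(1)/Q(1)) = 0.0953·log₂(0.0953/0.2) = -0.10192
  P(2)·log₂(P(2)/Q(2)) = 0.6563·log₂(0.6563/0.2) = 1.12513
  P(3)·log₂(P(3)/Q(3)) = 0.01·log₂(0.01/0.2) = -0.04322
  P(4)·log₂(P(4)/Q(4)) = 0.1798·log₂(0.1798/0.2) = -0.02762
  P(5)·log₂(P(5)/Q(5)) = 0.0586·log₂(0.0586/0.2) = -0.10378

D_KL(P||Q) = -0.10192 + 1.12513 - 0.04322 - 0.02762 - 0.10378 = 0.84859 ≈ 0.8486 bits

D_KL(Q||P) = Σ Q(x) log₂(Q(x)/P(x))

Computing term by term:
  Q(1)·log₂(Q(1)/P(1)) = 0.2·log₂(0.2/0.0953) = 0.21389
  Q(2)·log₂(Q(2)/P(2)) = 0.2·log₂(0.2/0.6563) = -0.34287
  Q(3)·log₂(Q(3)/P(3)) = 0.2·log₂(0.2/0.01) = 0.86439
  Q(4)·log₂(Q(4)/P(4)) = 0.2·log₂(0.2/0.1798) = 0.03072
  Q(5)·log₂(Q(5)/P(5)) = 0.2·log₂(0.2/0.0586) = 0.35421

D_KL(Q||P) = 0.21389 - 0.34287 + 0.86439 + 0.03072 + 0.35421 = 1.12034 ≈ 1.1203 bits

These are NOT equal (difference: 0.2717 bits). KL divergence is asymmetric: D_KL(P||Q) ≠ D_KL(Q||P) in general.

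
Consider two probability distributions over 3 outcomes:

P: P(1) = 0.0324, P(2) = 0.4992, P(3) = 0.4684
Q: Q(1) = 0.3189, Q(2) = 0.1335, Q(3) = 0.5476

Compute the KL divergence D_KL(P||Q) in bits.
0.7374 bits

D_KL(P||Q) = Σ P(x) log₂(P(x)/Q(x))

Computing term by term:
  P(1)·log₂(P(1)/Q(1)) = 0.0324·log₂(0.0324/0.3189) = -0.10689
  P(2)·log₂(P(2)/Q(2)) = 0.4992·log₂(0.4992/0.1335) = 0.94987
  P(3)·log₂(P(3)/Q(3)) = 0.4684·log₂(0.4684/0.5476) = -0.10557

D_KL(P||Q) = -0.10689 + 0.94987 - 0.10557 = 0.73741 ≈ 0.7374 bits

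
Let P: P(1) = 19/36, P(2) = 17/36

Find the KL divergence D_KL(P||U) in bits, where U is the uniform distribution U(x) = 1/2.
0.0022 bits

U(i) = 1/2 for all i

D_KL(P||U) = Σ P(x) log₂(P(x) / (1/2))
           = Σ P(x) log₂(P(x)) + log₂(2)
           = log₂(2) - H(P)

H(P) = -Σ P(x) log₂(P(x)):
  -P(1)·log₂(P(1)) = -(19/36)·log₂(19/36) = 0.48661
  -P(2)·log₂(P(2)) = -(17/36)·log₂(17/36) = 0.51116
H(P) = 0.48661 + 0.51116 = 0.99777 bits

log₂(2) = 1.00000 bits

D_KL(P||U) = 1.00000 - 0.99777 = 0.00223 ≈ 0.0022 bits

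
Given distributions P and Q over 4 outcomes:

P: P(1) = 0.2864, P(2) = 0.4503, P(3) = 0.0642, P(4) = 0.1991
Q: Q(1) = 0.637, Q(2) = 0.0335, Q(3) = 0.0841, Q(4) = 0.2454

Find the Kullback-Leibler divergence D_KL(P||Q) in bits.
1.2727 bits

D_KL(P||Q) = Σ P(x) log₂(P(x)/Q(x))

Computing term by term:
  P(1)·log₂(P(1)/Q(1)) = 0.2864·log₂(0.2864/0.637) = -0.33029
  P(2)·log₂(P(2)/Q(2)) = 0.4503·log₂(0.4503/0.0335) = 1.68802
  P(3)·log₂(P(3)/Q(3)) = 0.0642·log₂(0.0642/0.0841) = -0.02501
  P(4)·log₂(P(4)/Q(4)) = 0.1991·log₂(0.1991/0.2454) = -0.06006

D_KL(P||Q) = -0.33029 + 1.68802 - 0.02501 - 0.06006 = 1.27266 ≈ 1.2727 bits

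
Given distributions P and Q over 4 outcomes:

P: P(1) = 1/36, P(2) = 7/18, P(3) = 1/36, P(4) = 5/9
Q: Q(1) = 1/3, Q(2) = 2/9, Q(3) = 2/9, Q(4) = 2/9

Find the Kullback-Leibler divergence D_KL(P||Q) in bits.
0.8655 bits

D_KL(P||Q) = Σ P(x) log₂(P(x)/Q(x))

Computing term by term:
  P(1)·log₂(P(1)/Q(1)) = (1/36)·log₂((1/36)/(1/3)) = -0.09958
  P(2)·log₂(P(2)/Q(2)) = (7/18)·log₂((7/18)/(2/9)) = 0.31397
  P(3)·log₂(P(3)/Q(3)) = (1/36)·log₂((1/36)/(2/9)) = -0.08333
  P(4)·log₂(P(4)/Q(4)) = (5/9)·log₂((5/9)/(2/9)) = 0.73440

D_KL(P||Q) = -0.09958 + 0.31397 - 0.08333 + 0.73440 = 0.86546 ≈ 0.8655 bits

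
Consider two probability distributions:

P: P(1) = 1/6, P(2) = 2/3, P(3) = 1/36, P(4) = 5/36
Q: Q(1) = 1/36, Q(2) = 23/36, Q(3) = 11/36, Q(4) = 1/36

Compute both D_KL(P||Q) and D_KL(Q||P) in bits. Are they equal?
D_KL(P||Q) = 0.6982 bits, D_KL(Q||P) = 0.8815 bits. No, they are not equal.

D_KL(P||Q) = Σ P(x) log₂(P(x)/Q(x))

Computing term by term:
  P(1)·log₂(P(1)/Q(1)) = (1/6)·log₂((1/6)/(1/36)) = 0.43083
  P(2)·log₂(P(2)/Q(2)) = (2/3)·log₂((2/3)/(23/36)) = 0.04093
  P(3)·log₂(P(3)/Q(3)) = (1/36)·log₂((1/36)/(11/36)) = -0.09610
  P(4)·log₂(P(4)/Q(4)) = (5/36)·log₂((5/36)/(1/36)) = 0.32249

D_KL(P||Q) = 0.43083 + 0.04093 - 0.09610 + 0.32249 = 0.69815 ≈ 0.6982 bits

D_KL(Q||P) = Σ Q(x) log₂(Q(x)/P(x))

Computing term by term:
  Q(1)·log₂(Q(1)/P(1)) = (1/36)·log₂((1/36)/(1/6)) = -0.07180
  Q(2)·log₂(Q(2)/P(2)) = (23/36)·log₂((23/36)/(2/3)) = -0.03923
  Q(3)·log₂(Q(3)/P(3)) = (11/36)·log₂((11/36)/(1/36)) = 1.05705
  Q(4)·log₂(Q(4)/P(4)) = (1/36)·log₂((1/36)/(5/36)) = -0.06450

D_KL(Q||P) = -0.07180 - 0.03923 + 1.05705 - 0.06450 = 0.88152 ≈ 0.8815 bits

These are NOT equal (difference: 0.1833 bits). KL divergence is asymmetric: D_KL(P||Q) ≠ D_KL(Q||P) in general.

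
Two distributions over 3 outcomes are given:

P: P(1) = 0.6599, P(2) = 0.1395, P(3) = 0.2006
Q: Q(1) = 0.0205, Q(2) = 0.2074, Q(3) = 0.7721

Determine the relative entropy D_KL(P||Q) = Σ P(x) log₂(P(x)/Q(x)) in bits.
2.8353 bits

D_KL(P||Q) = Σ P(x) log₂(P(x)/Q(x))

Computing term by term:
  P(1)·log₂(P(1)/Q(1)) = 0.6599·log₂(0.6599/0.0205) = 3.30514
  P(2)·log₂(P(2)/Q(2)) = 0.1395·log₂(0.1395/0.2074) = -0.07982
  P(3)·log₂(P(3)/Q(3)) = 0.2006·log₂(0.2006/0.7721) = -0.39006

D_KL(P||Q) = 3.30514 - 0.07982 - 0.39006 = 2.83526 ≈ 2.8353 bits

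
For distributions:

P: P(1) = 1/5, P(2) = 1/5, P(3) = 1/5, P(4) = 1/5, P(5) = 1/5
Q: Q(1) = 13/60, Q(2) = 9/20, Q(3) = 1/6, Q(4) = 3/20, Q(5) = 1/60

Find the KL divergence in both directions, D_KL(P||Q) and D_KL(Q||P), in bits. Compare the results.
D_KL(P||Q) = 0.5955 bits, D_KL(Q||P) = 0.3856 bits. D_KL(P||Q) is larger than D_KL(Q||P) by 0.2099 bits; the two directions differ.

D_KL(P||Q) = Σ P(x) log₂(P(x)/Q(x))

Computing term by term:
  P(1)·log₂(P(1)/Q(1)) = (1/5)·log₂((1/5)/(13/60)) = -0.02310
  P(2)·log₂(P(2)/Q(2)) = (1/5)·log₂((1/5)/(9/20)) = -0.23399
  P(3)·log₂(P(3)/Q(3)) = (1/5)·log₂((1/5)/(1/6)) = 0.05261
  P(4)·log₂(P(4)/Q(4)) = (1/5)·log₂((1/5)/(3/20)) = 0.08301
  P(5)·log₂(P(5)/Q(5)) = (1/5)·log₂((1/5)/(1/60)) = 0.71699

D_KL(P||Q) = -0.02310 - 0.23399 + 0.05261 + 0.08301 + 0.71699 = 0.59552 ≈ 0.5955 bits

D_KL(Q||P) = Σ Q(x) log₂(Q(x)/P(x))

Computing term by term:
  Q(1)·log₂(Q(1)/P(1)) = (13/60)·log₂((13/60)/(1/5)) = 0.02502
  Q(2)·log₂(Q(2)/P(2)) = (9/20)·log₂((9/20)/(1/5)) = 0.52647
  Q(3)·log₂(Q(3)/P(3)) = (1/6)·log₂((1/6)/(1/5)) = -0.04384
  Q(4)·log₂(Q(4)/P(4)) = (3/20)·log₂((3/20)/(1/5)) = -0.06226
  Q(5)·log₂(Q(5)/P(5)) = (1/60)·log₂((1/60)/(1/5)) = -0.05975

D_KL(Q||P) = 0.02502 + 0.52647 - 0.04384 - 0.06226 - 0.05975 = 0.38564 ≈ 0.3856 bits

These are NOT equal (difference: 0.2099 bits). KL divergence is asymmetric: D_KL(P||Q) ≠ D_KL(Q||P) in general.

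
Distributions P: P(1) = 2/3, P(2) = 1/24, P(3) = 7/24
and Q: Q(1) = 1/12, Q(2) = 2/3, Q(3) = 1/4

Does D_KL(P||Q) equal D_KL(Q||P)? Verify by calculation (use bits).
D_KL(P||Q) = 1.8982 bits, D_KL(Q||P) = 2.3611 bits. No — D_KL(P||Q) ≠ D_KL(Q||P) for this pair.

D_KL(P||Q) = Σ P(x) log₂(P(x)/Q(x))

Computing term by term:
  P(1)·log₂(P(1)/Q(1)) = (2/3)·log₂((2/3)/(1/12)) = 2.00000
  P(2)·log₂(P(2)/Q(2)) = (1/24)·log₂((1/24)/(2/3)) = -0.16667
  P(3)·log₂(P(3)/Q(3)) = (7/24)·log₂((7/24)/(1/4)) = 0.06486

D_KL(P||Q) = 2.00000 - 0.16667 + 0.06486 = 1.89819 ≈ 1.8982 bits

D_KL(Q||P) = Σ Q(x) log₂(Q(x)/P(x))

Computing term by term:
  Q(1)·log₂(Q(1)/P(1)) = (1/12)·log₂((1/12)/(2/3)) = -0.25000
  Q(2)·log₂(Q(2)/P(2)) = (2/3)·log₂((2/3)/(1/24)) = 2.66667
  Q(3)·log₂(Q(3)/P(3)) = (1/4)·log₂((1/4)/(7/24)) = -0.05560

D_KL(Q||P) = -0.25000 + 2.66667 - 0.05560 = 2.36107 ≈ 2.3611 bits

These are NOT equal (difference: 0.4629 bits). KL divergence is asymmetric: D_KL(P||Q) ≠ D_KL(Q||P) in general.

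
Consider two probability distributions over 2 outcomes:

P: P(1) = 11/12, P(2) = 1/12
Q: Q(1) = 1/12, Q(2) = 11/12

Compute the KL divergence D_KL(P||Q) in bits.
2.8829 bits

D_KL(P||Q) = Σ P(x) log₂(P(x)/Q(x))

Computing term by term:
  P(1)·log₂(P(1)/Q(1)) = (11/12)·log₂((11/12)/(1/12)) = 3.17115
  P(2)·log₂(P(2)/Q(2)) = (1/12)·log₂((1/12)/(11/12)) = -0.28829

D_KL(P||Q) = 3.17115 - 0.28829 = 2.88286 ≈ 2.8829 bits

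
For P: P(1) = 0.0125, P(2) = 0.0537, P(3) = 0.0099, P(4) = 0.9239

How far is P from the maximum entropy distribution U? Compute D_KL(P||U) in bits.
1.5230 bits

U(i) = 1/4 for all i

D_KL(P||U) = Σ P(x) log₂(P(x) / (1/4))
           = Σ P(x) log₂(P(x)) + log₂(4)
           = log₂(4) - H(P)

H(P) = -Σ P(x) log₂(P(x)):
  -P(1)·log₂(P(1)) = -(0.0125)·log₂(0.0125) = 0.07902
  -P(2)·log₂(P(2)) = -(0.0537)·log₂(0.0537) = 0.22656
  -P(3)·log₂(P(3)) = -(0.0099)·log₂(0.0099) = 0.06592
  -P(4)·log₂(P(4)) = -(0.9239)·log₂(0.9239) = 0.10550
H(P) = 0.07902 + 0.22656 + 0.06592 + 0.10550 = 0.47700 bits

log₂(4) = 2.00000 bits

D_KL(P||U) = 2.00000 - 0.47700 = 1.52300 ≈ 1.5230 bits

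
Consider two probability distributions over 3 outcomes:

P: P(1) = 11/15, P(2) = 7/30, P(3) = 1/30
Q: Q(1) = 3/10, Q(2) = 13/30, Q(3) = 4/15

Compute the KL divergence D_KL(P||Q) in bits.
0.6373 bits

D_KL(P||Q) = Σ P(x) log₂(P(x)/Q(x))

Computing term by term:
  P(1)·log₂(P(1)/Q(1)) = (11/15)·log₂((11/15)/(3/10)) = 0.94564
  P(2)·log₂(P(2)/Q(2)) = (7/30)·log₂((7/30)/(13/30)) = -0.20839
  P(3)·log₂(P(3)/Q(3)) = (1/30)·log₂((1/30)/(4/15)) = -0.10000

D_KL(P||Q) = 0.94564 - 0.20839 - 0.10000 = 0.63725 ≈ 0.6373 bits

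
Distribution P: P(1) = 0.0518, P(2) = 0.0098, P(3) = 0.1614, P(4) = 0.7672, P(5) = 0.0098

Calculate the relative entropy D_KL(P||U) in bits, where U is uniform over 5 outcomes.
1.2519 bits

U(i) = 1/5 for all i

D_KL(P||U) = Σ P(x) log₂(P(x) / (1/5))
           = Σ P(x) log₂(P(x)) + log₂(5)
           = log₂(5) - H(P)

H(P) = -Σ P(x) log₂(P(x)):
  -P(1)·log₂(P(1)) = -(0.0518)·log₂(0.0518) = 0.22123
  -P(2)·log₂(P(2)) = -(0.0098)·log₂(0.0098) = 0.06540
  -P(3)·log₂(P(3)) = -(0.1614)·log₂(0.1614) = 0.42469
  -P(4)·log₂(P(4)) = -(0.7672)·log₂(0.7672) = 0.29332
  -P(5)·log₂(P(5)) = -(0.0098)·log₂(0.0098) = 0.06540
H(P) = 0.22123 + 0.06540 + 0.42469 + 0.29332 + 0.06540 = 1.07004 bits

log₂(5) = 2.32193 bits

D_KL(P||U) = 2.32193 - 1.07004 = 1.25189 ≈ 1.2519 bits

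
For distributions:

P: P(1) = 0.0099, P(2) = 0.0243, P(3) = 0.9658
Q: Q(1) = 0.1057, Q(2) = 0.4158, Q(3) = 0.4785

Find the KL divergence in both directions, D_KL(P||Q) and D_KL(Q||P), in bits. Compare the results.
D_KL(P||Q) = 0.8452 bits, D_KL(Q||P) = 1.5798 bits. D_KL(Q||P) is larger than D_KL(P||Q) by 0.7346 bits; the two directions differ.

D_KL(P||Q) = Σ P(x) log₂(P(x)/Q(x))

Computing term by term:
  P(1)·log₂(P(1)/Q(1)) = 0.0099·log₂(0.0099/0.1057) = -0.03382
  P(2)·log₂(P(2)/Q(2)) = 0.0243·log₂(0.0243/0.4158) = -0.09955
  P(3)·log₂(P(3)/Q(3)) = 0.9658·log₂(0.9658/0.4785) = 0.97855

D_KL(P||Q) = -0.03382 - 0.09955 + 0.97855 = 0.84518 ≈ 0.8452 bits

D_KL(Q||P) = Σ Q(x) log₂(Q(x)/P(x))

Computing term by term:
  Q(1)·log₂(Q(1)/P(1)) = 0.1057·log₂(0.1057/0.0099) = 0.36111
  Q(2)·log₂(Q(2)/P(2)) = 0.4158·log₂(0.4158/0.0243) = 1.70348
  Q(3)·log₂(Q(3)/P(3)) = 0.4785·log₂(0.4785/0.9658) = -0.48482

D_KL(Q||P) = 0.36111 + 1.70348 - 0.48482 = 1.57977 ≈ 1.5798 bits

These are NOT equal (difference: 0.7346 bits). KL divergence is asymmetric: D_KL(P||Q) ≠ D_KL(Q||P) in general.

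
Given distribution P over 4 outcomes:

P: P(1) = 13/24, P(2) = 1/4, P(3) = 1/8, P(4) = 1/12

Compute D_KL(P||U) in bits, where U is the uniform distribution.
0.3471 bits

U(i) = 1/4 for all i

D_KL(P||U) = Σ P(x) log₂(P(x) / (1/4))
           = Σ P(x) log₂(P(x)) + log₂(4)
           = log₂(4) - H(P)

H(P) = -Σ P(x) log₂(P(x)):
  -P(1)·log₂(P(1)) = -(13/24)·log₂(13/24) = 0.47912
  -P(2)·log₂(P(2)) = -(1/4)·log₂(1/4) = 0.50000
  -P(3)·log₂(P(3)) = -(1/8)·log₂(1/8) = 0.37500
  -P(4)·log₂(P(4)) = -(1/12)·log₂(1/12) = 0.29875
H(P) = 0.47912 + 0.50000 + 0.37500 + 0.29875 = 1.65287 bits

log₂(4) = 2.00000 bits

D_KL(P||U) = 2.00000 - 1.65287 = 0.34713 ≈ 0.3471 bits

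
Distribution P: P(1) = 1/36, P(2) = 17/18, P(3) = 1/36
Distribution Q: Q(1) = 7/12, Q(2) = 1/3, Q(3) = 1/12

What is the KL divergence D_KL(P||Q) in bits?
1.2530 bits

D_KL(P||Q) = Σ P(x) log₂(P(x)/Q(x))

Computing term by term:
  P(1)·log₂(P(1)/Q(1)) = (1/36)·log₂((1/36)/(7/12)) = -0.12201
  P(2)·log₂(P(2)/Q(2)) = (17/18)·log₂((17/18)/(1/3)) = 1.41903
  P(3)·log₂(P(3)/Q(3)) = (1/36)·log₂((1/36)/(1/12)) = -0.04403

D_KL(P||Q) = -0.12201 + 1.41903 - 0.04403 = 1.25299 ≈ 1.2530 bits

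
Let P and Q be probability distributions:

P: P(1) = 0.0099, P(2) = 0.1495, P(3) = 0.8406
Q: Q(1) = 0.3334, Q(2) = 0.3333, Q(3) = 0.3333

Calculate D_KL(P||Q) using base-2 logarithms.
0.8987 bits

D_KL(P||Q) = Σ P(x) log₂(P(x)/Q(x))

Computing term by term:
  P(1)·log₂(P(1)/Q(1)) = 0.0099·log₂(0.0099/0.3334) = -0.05023
  P(2)·log₂(P(2)/Q(2)) = 0.1495·log₂(0.1495/0.3333) = -0.17292
  P(3)·log₂(P(3)/Q(3)) = 0.8406·log₂(0.8406/0.3333) = 1.12186

D_KL(P||Q) = -0.05023 - 0.17292 + 1.12186 = 0.89871 ≈ 0.8987 bits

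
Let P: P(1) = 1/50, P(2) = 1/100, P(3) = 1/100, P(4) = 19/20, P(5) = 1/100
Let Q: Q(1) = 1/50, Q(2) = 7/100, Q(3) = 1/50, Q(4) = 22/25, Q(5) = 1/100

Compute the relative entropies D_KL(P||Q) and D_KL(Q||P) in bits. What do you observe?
D_KL(P||Q) = 0.0668 bits, D_KL(Q||P) = 0.1193 bits. The two directions give different values (D_KL(Q||P) exceeds D_KL(P||Q) by 0.0525 bits): KL divergence is asymmetric.

D_KL(P||Q) = Σ P(x) log₂(P(x)/Q(x))

Computing term by term:
  P(1)·log₂(P(1)/Q(1)) = (1/50)·log₂((1/50)/(1/50)) = 0.00000
  P(2)·log₂(P(2)/Q(2)) = (1/100)·log₂((1/100)/(7/100)) = -0.02807
  P(3)·log₂(P(3)/Q(3)) = (1/100)·log₂((1/100)/(1/50)) = -0.01000
  P(4)·log₂(P(4)/Q(4)) = (19/20)·log₂((19/20)/(22/25)) = 0.10490
  P(5)·log₂(P(5)/Q(5)) = (1/100)·log₂((1/100)/(1/100)) = 0.00000

D_KL(P||Q) = 0.00000 - 0.02807 - 0.01000 + 0.10490 + 0.00000 = 0.06683 ≈ 0.0668 bits

D_KL(Q||P) = Σ Q(x) log₂(Q(x)/P(x))

Computing term by term:
  Q(1)·log₂(Q(1)/P(1)) = (1/50)·log₂((1/50)/(1/50)) = 0.00000
  Q(2)·log₂(Q(2)/P(2)) = (7/100)·log₂((7/100)/(1/100)) = 0.19651
  Q(3)·log₂(Q(3)/P(3)) = (1/50)·log₂((1/50)/(1/100)) = 0.02000
  Q(4)·log₂(Q(4)/P(4)) = (22/25)·log₂((22/25)/(19/20)) = -0.09717
  Q(5)·log₂(Q(5)/P(5)) = (1/100)·log₂((1/100)/(1/100)) = 0.00000

D_KL(Q||P) = 0.00000 + 0.19651 + 0.02000 - 0.09717 + 0.00000 = 0.11934 ≈ 0.1193 bits

These are NOT equal (difference: 0.0525 bits). KL divergence is asymmetric: D_KL(P||Q) ≠ D_KL(Q||P) in general.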